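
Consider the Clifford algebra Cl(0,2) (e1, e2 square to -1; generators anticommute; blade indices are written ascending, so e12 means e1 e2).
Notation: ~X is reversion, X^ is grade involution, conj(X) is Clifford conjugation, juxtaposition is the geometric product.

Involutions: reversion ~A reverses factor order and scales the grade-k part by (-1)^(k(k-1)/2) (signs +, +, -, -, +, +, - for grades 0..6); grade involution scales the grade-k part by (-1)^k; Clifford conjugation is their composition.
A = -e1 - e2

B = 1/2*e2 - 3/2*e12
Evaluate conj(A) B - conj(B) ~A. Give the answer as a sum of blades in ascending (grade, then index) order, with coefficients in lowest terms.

first term: -1/2 - 3/2*e1 + 3/2*e2 + 1/2*e12
second term: -1/2 + 3/2*e1 - 3/2*e2 - 1/2*e12
Answer: -3*e1 + 3*e2 + e12


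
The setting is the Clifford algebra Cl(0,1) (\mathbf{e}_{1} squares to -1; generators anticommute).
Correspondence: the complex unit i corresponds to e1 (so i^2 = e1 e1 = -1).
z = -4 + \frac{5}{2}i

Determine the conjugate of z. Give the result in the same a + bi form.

In blades: z = -4 + \frac{5}{2} e_{1}.
Conjugation here is Clifford conjugation: the scalar is fixed and the grade-1 and grade-2 blades all flip sign, giving -4 - \frac{5}{2} e_{1}; translating back:
Answer: -4 - \frac{5}{2}i


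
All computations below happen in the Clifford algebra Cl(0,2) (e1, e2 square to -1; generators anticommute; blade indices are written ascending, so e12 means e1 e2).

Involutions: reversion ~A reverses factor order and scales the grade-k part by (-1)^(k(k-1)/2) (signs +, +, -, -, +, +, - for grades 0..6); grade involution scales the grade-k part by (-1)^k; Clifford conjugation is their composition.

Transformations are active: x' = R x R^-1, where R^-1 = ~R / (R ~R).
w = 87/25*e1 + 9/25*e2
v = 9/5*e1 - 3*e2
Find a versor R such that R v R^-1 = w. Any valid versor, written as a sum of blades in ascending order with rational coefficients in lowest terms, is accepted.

Since q(v) = q(w) = -306/25, the sum R = v + w = 132/25*e1 - 66/25*e2 does the job whenever invertible.
Answer: 132/25*e1 - 66/25*e2


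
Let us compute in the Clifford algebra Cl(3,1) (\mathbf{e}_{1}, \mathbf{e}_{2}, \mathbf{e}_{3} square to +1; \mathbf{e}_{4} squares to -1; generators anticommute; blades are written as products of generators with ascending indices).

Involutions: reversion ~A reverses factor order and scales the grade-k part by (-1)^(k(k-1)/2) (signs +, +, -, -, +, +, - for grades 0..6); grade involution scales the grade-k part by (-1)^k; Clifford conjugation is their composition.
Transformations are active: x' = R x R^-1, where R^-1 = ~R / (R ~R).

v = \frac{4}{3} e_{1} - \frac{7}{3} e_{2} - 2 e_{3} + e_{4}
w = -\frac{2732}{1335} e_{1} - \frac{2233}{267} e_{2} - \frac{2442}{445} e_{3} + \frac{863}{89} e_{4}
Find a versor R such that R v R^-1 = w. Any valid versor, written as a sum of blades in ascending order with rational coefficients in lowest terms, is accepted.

Sketch: the shared square \frac{92}{9} makes R = v + w = -\frac{952}{1335} e_{1} - \frac{952}{89} e_{2} - \frac{3332}{445} e_{3} + \frac{952}{89} e_{4} the natural versor; its sandwich fixes that direction, negates (v - w)/2, and sends v to w.
Answer: -\frac{952}{1335} e_{1} - \frac{952}{89} e_{2} - \frac{3332}{445} e_{3} + \frac{952}{89} e_{4}


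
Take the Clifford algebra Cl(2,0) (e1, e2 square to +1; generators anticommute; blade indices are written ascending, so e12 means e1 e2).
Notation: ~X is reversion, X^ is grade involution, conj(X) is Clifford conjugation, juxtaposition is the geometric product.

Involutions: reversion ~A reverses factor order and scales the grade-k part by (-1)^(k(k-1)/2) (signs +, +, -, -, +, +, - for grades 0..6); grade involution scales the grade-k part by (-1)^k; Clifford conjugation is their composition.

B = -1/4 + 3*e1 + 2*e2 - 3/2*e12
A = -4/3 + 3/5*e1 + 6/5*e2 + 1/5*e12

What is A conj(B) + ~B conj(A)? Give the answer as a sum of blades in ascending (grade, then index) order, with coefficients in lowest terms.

first term: -25/6 + 33/20*e1 + 58/15*e2 + 7/20*e12
second term: -107/30 - 21/4*e1 - 31/15*e2 - 87/20*e12
Answer: -116/15 - 18/5*e1 + 9/5*e2 - 4*e12


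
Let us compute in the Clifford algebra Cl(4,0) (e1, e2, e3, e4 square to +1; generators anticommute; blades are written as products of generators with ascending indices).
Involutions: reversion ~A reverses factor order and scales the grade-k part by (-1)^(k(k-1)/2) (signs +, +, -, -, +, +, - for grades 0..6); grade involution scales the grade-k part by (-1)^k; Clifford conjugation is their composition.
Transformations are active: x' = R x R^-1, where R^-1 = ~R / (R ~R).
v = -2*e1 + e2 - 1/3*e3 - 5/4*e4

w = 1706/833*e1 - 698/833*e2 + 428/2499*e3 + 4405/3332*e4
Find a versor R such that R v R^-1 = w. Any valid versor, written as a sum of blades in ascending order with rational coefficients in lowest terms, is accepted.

The midline construction: v and w both square to 961/144, so reflecting in their sum 40/833*e1 + 135/833*e2 - 135/833*e3 + 60/833*e4 exchanges them.
Answer: 40/833*e1 + 135/833*e2 - 135/833*e3 + 60/833*e4


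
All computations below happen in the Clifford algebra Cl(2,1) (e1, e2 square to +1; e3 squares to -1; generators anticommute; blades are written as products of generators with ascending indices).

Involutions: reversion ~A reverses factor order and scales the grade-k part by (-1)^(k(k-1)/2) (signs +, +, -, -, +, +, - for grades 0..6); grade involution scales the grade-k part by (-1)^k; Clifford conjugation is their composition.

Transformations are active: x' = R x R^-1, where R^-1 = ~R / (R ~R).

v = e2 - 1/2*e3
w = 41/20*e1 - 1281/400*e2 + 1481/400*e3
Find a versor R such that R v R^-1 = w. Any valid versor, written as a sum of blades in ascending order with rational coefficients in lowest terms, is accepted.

Why this works: both vectors square to 3/4, so q(v) = q(w) and R = v + w = 41/20*e1 - 881/400*e2 + 1281/400*e3 carries v to w — its own direction survives, the complement (v - w)/2 flips.
Answer: 41/20*e1 - 881/400*e2 + 1281/400*e3


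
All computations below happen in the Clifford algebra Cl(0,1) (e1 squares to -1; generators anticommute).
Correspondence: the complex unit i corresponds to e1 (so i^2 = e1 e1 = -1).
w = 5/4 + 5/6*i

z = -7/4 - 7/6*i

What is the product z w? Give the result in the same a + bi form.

In blades: z = -7/4 - 7/6*e1, w = 5/4 + 5/6*e1.
Distribute z over w term by term (generator squares from the signature, products reordered to ascending indices): (-7/4)*w = -35/16 - 35/24*e1; (-7/6*e1)*w = 35/36 - 35/24*e1.
Sum: -175/144 - 35/12*e1; translating back through the correspondence:
Answer: -175/144 - 35/12*i


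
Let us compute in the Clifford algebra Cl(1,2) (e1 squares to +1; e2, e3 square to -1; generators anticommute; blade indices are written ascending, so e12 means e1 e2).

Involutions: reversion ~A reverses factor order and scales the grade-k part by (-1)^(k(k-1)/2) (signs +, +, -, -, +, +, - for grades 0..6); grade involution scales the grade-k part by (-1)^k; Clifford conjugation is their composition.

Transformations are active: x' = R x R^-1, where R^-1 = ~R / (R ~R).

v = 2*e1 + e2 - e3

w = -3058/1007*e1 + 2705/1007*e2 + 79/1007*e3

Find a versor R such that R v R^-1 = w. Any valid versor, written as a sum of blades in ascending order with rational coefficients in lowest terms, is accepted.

Reasoning: v^2 = w^2 = 2 since conjugation preserves the quadratic form; R = v + w = -1044/1007*e1 + 3712/1007*e2 - 928/1007*e3 is then valid when invertible, keeping its own part and reversing (v - w)/2.
Answer: -1044/1007*e1 + 3712/1007*e2 - 928/1007*e3


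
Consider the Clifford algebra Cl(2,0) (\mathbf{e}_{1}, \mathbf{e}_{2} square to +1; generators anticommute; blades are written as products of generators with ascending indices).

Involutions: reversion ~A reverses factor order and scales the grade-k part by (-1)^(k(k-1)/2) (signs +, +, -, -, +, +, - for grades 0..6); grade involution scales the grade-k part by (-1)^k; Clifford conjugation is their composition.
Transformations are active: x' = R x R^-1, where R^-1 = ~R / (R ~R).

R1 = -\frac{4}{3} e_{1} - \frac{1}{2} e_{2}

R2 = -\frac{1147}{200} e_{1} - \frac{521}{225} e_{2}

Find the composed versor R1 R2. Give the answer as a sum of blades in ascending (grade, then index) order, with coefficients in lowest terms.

Distribute over the terms of R1 (each basis-blade product reordered to ascending indices, repeated generators contracted through their squares):
(-\frac{4}{3} e_{1}) R2 = \frac{1147}{150} + \frac{2084}{675} e_{1} e_{2}
(-\frac{1}{2} e_{2}) R2 = \frac{521}{450} - \frac{1147}{400} e_{1} e_{2}
Summing the partial products and collecting blades:
Answer: \frac{1981}{225} + \frac{95}{432} e_{1} e_{2}


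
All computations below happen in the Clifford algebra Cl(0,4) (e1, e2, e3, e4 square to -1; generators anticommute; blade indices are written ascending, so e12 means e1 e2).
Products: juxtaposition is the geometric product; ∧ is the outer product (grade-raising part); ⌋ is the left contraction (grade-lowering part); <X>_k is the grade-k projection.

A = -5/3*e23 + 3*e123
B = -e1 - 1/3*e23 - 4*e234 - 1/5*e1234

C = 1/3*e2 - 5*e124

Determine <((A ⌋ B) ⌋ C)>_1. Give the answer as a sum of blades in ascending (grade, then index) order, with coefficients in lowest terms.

step 1: -5/9 - 109/15*e4 - 1/3*e14
step 2: 40/27*e2 - 109/3*e12 + 25/9*e124
step 3: 40/27*e2
Answer: 40/27*e2


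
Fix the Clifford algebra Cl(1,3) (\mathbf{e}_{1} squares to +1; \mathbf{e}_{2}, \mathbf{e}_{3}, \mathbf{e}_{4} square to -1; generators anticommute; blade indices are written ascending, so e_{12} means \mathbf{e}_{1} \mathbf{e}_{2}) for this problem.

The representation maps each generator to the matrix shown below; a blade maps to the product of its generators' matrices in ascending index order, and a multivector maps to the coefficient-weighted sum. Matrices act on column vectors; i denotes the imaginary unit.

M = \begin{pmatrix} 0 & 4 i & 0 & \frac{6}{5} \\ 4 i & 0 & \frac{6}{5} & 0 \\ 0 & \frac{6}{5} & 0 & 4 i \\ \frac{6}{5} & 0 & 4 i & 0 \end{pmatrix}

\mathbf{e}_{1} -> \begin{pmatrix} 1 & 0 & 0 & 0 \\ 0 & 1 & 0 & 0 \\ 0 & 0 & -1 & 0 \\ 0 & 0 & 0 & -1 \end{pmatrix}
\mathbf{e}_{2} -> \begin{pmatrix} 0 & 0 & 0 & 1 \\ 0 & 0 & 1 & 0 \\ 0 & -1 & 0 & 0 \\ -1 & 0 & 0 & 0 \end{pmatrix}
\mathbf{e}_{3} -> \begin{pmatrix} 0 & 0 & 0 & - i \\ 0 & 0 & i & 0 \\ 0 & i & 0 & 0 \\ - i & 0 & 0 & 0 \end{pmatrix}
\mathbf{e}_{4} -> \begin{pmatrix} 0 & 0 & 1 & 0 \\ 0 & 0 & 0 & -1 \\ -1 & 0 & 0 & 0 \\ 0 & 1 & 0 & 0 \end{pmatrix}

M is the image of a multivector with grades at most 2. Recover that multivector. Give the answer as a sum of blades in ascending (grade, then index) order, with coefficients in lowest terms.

Method: the blade images are trace-orthogonal — tr(rho(e_A) rho(e_B)^-1) = 4 if A = B and 0 otherwise — and rho(e_A)^-1 = (e_A)^2 * rho(e_A) with (e_A)^2 = +1 or -1, so the coefficient of e_A in the preimage is (e_A)^2 * tr(M rho(e_A))/4.
Nonzero projections over blades of grade <= 2: e_{12}: (e_{12})^2 = +1, tr(M rho(e_{12})) = \frac{24}{5}, coefficient \frac{6}{5}; e_{34}: (e_{34})^2 = -1, tr(M rho(e_{34})) = 16, coefficient -4. Every other blade of grade <= 2 projects to 0.
Answer: \frac{6}{5} e_{12} - 4 e_{34}


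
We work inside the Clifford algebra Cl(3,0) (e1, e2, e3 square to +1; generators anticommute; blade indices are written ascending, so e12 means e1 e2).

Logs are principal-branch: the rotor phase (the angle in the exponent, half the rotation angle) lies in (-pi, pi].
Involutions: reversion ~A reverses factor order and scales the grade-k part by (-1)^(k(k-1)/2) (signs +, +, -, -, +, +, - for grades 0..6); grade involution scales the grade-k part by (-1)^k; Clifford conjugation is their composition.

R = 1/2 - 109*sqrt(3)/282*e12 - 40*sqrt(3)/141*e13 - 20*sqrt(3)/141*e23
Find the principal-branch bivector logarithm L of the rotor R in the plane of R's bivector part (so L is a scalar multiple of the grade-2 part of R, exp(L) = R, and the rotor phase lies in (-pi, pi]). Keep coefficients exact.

The scalar part of R is 1/2, so the principal-branch rotor phase is pinned; divide the bivector part by its sine to get the unit plane — L is the phase times that plane.
Concretely: cos(phase) = 1/2 gives phase = ±pi/3, and since phase/sin(phase) is even the sign is immaterial: L = (phase/sin(phase)) * <R>_2 = (2*sqrt(3)*pi/9) * <R>_2.
Answer: -109*pi/423*e12 - 80*pi/423*e13 - 40*pi/423*e23


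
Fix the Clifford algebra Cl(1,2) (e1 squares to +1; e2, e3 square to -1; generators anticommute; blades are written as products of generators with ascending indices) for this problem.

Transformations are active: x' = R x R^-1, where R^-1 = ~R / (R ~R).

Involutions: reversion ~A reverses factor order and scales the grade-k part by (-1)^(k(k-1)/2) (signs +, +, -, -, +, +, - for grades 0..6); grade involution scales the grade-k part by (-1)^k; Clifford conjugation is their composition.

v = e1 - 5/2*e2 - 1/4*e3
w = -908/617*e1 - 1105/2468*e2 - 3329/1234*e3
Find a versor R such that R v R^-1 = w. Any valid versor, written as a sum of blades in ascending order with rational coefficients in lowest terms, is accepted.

Take R = v + w = -291/617*e1 - 7275/2468*e2 - 7275/2468*e3. Because q(v) = q(w) = -85/16, conjugation by R sends v exactly to w.
Answer: -291/617*e1 - 7275/2468*e2 - 7275/2468*e3


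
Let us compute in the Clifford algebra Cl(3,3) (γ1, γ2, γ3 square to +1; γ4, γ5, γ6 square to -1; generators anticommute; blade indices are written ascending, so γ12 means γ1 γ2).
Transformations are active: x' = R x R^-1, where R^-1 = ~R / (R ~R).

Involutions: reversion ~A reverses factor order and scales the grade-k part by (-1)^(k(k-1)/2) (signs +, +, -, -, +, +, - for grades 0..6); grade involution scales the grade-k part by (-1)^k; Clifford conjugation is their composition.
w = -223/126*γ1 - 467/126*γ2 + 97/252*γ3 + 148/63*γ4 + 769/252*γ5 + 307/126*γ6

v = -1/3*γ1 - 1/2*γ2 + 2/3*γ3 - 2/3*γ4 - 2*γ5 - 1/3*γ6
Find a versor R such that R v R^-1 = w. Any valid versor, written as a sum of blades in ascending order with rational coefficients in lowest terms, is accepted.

Reasoning: v^2 = w^2 = -15/4 since conjugation preserves the quadratic form; R = v + w = -265/126*γ1 - 265/63*γ2 + 265/252*γ3 + 106/63*γ4 + 265/252*γ5 + 265/126*γ6 is then valid when invertible, keeping its own part and reversing (v - w)/2.
Answer: -265/126*γ1 - 265/63*γ2 + 265/252*γ3 + 106/63*γ4 + 265/252*γ5 + 265/126*γ6


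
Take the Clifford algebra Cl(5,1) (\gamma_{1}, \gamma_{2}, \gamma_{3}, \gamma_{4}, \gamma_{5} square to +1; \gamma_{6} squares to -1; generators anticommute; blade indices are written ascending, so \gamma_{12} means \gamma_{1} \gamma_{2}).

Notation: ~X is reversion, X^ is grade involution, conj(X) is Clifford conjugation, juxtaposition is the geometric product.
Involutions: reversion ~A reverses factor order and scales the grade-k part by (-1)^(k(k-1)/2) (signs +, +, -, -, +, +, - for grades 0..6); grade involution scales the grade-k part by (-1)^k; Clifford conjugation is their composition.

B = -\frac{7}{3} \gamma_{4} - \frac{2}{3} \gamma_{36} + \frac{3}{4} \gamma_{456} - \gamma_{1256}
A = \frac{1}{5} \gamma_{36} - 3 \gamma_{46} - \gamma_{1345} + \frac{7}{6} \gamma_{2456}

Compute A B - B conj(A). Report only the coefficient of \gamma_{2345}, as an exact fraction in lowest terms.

first term: -\frac{2}{15} + \frac{7}{8} \gamma_{2} + \frac{9}{4} \gamma_{5} - 7 \gamma_{6} + \frac{7}{6} \gamma_{14} - 2 \gamma_{34} - \frac{7}{3} \gamma_{135} + \frac{3}{4} \gamma_{136} - \frac{49}{18} \gamma_{256} - \frac{3}{20} \gamma_{345} + \frac{7}{15} \gamma_{346} - \frac{1}{5} \gamma_{1235} + 3 \gamma_{1245} + \frac{2}{3} \gamma_{1456} - \frac{7}{9} \gamma_{2345} + \gamma_{2346}
second term: \frac{2}{15} - \frac{7}{8} \gamma_{2} - \frac{9}{4} \gamma_{5} - 7 \gamma_{6} - \frac{7}{6} \gamma_{14} - 2 \gamma_{34} + \frac{7}{3} \gamma_{135} + \frac{3}{4} \gamma_{136} + \frac{49}{18} \gamma_{256} - \frac{3}{20} \gamma_{345} - \frac{7}{15} \gamma_{346} - \frac{1}{5} \gamma_{1235} + 3 \gamma_{1245} - \frac{2}{3} \gamma_{1456} + \frac{7}{9} \gamma_{2345} + \gamma_{2346}
Answer: -\frac{14}{9}


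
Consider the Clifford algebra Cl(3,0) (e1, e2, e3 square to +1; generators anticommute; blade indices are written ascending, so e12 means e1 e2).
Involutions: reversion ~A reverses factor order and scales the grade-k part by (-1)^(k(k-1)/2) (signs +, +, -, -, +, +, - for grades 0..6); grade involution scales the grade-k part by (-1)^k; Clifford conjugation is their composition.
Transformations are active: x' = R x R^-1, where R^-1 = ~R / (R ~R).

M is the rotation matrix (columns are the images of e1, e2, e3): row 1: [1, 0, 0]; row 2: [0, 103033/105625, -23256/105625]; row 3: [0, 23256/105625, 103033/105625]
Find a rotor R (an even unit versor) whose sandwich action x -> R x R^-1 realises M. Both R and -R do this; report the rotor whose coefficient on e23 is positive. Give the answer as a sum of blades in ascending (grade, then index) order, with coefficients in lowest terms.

Method: write R = a + b12*e12 + b13*e13 + b23*e23 with a^2 + b12^2 + b13^2 + b23^2 = 1 (so R^-1 = ~R). Expanding the columns R e_j ~R gives tr M = 4a^2 - 1 and, from the antisymmetric part, M21 - M12 = -4a*b12, M13 - M31 = 4a*b13, M32 - M23 = -4a*b23.
Here tr M = 311691/105625, so a^2 = (1 + tr M)/4 = 104329/105625 and a = ±323/325. Taking a = 323/325: M21 - M12 = 0, M13 - M31 = 0, M32 - M23 = 46512/105625, giving b12 = 0, b13 = 0, b23 = -36/325, i.e. R = 323/325 - 36/325*e23.
Its e23 coefficient is negative, so report the other preimage -R.
Answer: -323/325 + 36/325*e23. Uniqueness: Spin(3) -> SO(3) maps R and -R to the same rotation of trace 311691/105625; fixing the sign of the e23 coefficient removes the ambiguity.


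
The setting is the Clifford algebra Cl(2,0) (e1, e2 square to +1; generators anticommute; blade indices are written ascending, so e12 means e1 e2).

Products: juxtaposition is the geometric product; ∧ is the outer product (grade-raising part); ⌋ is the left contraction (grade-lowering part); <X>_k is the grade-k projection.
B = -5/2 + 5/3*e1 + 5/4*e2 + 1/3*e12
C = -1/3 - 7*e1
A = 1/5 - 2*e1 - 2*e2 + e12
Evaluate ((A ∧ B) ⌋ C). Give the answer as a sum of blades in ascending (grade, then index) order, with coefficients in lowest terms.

step 1: -1/2 + 16/3*e1 + 21/4*e2 - 8/5*e12
step 2: -223/6 + 7/2*e1
Answer: -223/6 + 7/2*e1


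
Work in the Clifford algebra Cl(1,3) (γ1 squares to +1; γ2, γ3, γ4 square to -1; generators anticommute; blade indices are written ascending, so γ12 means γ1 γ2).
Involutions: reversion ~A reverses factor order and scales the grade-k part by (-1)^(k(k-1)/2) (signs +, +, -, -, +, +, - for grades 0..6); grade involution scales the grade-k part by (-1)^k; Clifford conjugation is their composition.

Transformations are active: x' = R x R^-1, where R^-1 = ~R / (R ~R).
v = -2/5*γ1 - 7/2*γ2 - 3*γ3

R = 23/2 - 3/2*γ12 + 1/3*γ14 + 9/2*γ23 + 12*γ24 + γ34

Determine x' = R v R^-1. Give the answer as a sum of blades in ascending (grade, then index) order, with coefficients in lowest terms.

~R = 23/2 + 3/2*γ12 - 1/3*γ14 - 9/2*γ23 - 12*γ24 - γ34, and R ~R = 10625/36, so R^-1 = ~R / (10625/36).
R v = -197/20*γ1 - 547/20*γ2 - 201/4*γ3 - 673/15*γ4 + 27/10*γ123 - 109/30*γ124 + 3/5*γ134 + 65/2*γ234
Answer: -6127/10625*γ1 + 33589/21250*γ2 - 37506/10625*γ3 - 27012/10625*γ4


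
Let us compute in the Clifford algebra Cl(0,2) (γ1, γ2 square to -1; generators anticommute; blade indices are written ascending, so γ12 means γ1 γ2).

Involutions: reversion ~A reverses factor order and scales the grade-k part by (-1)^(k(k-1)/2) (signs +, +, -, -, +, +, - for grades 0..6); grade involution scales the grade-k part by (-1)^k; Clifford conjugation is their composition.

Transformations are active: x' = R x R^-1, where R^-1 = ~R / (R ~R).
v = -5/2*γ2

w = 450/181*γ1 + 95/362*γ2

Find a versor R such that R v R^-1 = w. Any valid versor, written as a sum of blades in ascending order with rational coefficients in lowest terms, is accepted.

Why this works: both vectors square to -25/4, so q(v) = q(w) and R = v + w = 450/181*γ1 - 405/181*γ2 carries v to w — its own direction survives, the complement (v - w)/2 flips.
Answer: 450/181*γ1 - 405/181*γ2


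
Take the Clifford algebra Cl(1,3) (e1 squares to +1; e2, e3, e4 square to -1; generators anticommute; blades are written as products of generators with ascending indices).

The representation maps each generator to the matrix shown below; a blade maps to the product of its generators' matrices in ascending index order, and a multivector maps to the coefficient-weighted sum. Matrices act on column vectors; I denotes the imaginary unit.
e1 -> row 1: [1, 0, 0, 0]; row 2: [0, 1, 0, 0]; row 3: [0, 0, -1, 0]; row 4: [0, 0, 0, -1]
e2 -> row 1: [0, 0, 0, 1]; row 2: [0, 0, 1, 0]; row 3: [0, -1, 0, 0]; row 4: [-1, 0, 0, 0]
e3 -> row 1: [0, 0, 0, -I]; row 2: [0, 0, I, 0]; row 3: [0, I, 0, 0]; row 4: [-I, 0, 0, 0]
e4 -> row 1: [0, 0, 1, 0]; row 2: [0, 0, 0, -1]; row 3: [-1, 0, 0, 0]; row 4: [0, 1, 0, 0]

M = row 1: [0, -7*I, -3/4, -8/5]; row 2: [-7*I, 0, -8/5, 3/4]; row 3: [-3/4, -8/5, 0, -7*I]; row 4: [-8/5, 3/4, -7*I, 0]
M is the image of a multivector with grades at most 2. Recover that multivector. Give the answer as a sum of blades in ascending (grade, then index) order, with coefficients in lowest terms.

Method: the blade images are trace-orthogonal — tr(rho(e_A) rho(e_B)^-1) = 4 if A = B and 0 otherwise — and rho(e_A)^-1 = (e_A)^2 * rho(e_A) with (e_A)^2 = +1 or -1, so the coefficient of e_A in the preimage is (e_A)^2 * tr(M rho(e_A))/4.
Nonzero projections over blades of grade <= 2: e1 e2: (e1 e2)^2 = +1, tr(M rho(e1 e2)) = -32/5, coefficient -8/5; e1 e4: (e1 e4)^2 = +1, tr(M rho(e1 e4)) = -3, coefficient -3/4; e3 e4: (e3 e4)^2 = -1, tr(M rho(e3 e4)) = -28, coefficient 7. Every other blade of grade <= 2 projects to 0.
Answer: -8/5*e1 e2 - 3/4*e1 e4 + 7*e3 e4


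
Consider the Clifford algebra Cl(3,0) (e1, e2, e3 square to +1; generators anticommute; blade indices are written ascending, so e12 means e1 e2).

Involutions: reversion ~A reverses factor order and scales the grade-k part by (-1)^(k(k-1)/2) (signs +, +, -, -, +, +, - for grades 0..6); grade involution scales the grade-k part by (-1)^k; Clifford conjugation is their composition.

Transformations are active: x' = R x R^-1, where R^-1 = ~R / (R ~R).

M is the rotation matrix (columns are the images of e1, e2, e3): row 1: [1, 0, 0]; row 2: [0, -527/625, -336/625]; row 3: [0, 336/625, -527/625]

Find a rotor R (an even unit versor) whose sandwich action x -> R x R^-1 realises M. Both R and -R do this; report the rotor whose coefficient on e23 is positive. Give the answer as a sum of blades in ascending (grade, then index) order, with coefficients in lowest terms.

Method: write R = a + b12*e12 + b13*e13 + b23*e23 with a^2 + b12^2 + b13^2 + b23^2 = 1 (so R^-1 = ~R). Expanding the columns R e_j ~R gives tr M = 4a^2 - 1 and, from the antisymmetric part, M21 - M12 = -4a*b12, M13 - M31 = 4a*b13, M32 - M23 = -4a*b23.
Here tr M = -429/625, so a^2 = (1 + tr M)/4 = 49/625 and a = ±7/25. Taking a = 7/25: M21 - M12 = 0, M13 - M31 = 0, M32 - M23 = 672/625, giving b12 = 0, b13 = 0, b23 = -24/25, i.e. R = 7/25 - 24/25*e23.
Its e23 coefficient is negative, so report the other preimage -R.
Answer: -7/25 + 24/25*e23. Recall the cover is two-to-one: with M of trace -429/625, both preimages act alike, and the stated e23 sign chooses the sheet.


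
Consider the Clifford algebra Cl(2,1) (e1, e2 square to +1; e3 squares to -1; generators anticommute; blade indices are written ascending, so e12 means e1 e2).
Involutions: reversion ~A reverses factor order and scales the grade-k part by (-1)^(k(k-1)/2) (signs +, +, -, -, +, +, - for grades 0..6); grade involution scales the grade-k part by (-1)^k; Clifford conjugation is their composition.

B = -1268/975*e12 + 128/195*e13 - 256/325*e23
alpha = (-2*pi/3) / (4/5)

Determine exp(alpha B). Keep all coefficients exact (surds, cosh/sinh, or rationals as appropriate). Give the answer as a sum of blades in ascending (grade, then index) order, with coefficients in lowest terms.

B^2 term by term: the squares give (-1268/975)^2*(e12)^2 + (128/195)^2*(e13)^2 + (-256/325)^2*(e23)^2 = 1607824/950625*(-1) + 16384/38025*(+1) + 65536/105625*(+1) = -16/25 (each basis 2-blade squares to minus the product of its generators' squares); cross terms between blades sharing an index anticommute and cancel. So B^2 = -16/25.
B^2 = -16/25 — circular case — the even/odd split gives cos and sin: l = 4/5, alpha*l = -2*pi/3, so exp(alpha B) = cos(-2*pi/3) + (sin(-2*pi/3)/(4/5))*B = -1/2 + (-5*sqrt(3)/8)*B.
Answer: -1/2 + 317*sqrt(3)/390*e12 - 16*sqrt(3)/39*e13 + 32*sqrt(3)/65*e23


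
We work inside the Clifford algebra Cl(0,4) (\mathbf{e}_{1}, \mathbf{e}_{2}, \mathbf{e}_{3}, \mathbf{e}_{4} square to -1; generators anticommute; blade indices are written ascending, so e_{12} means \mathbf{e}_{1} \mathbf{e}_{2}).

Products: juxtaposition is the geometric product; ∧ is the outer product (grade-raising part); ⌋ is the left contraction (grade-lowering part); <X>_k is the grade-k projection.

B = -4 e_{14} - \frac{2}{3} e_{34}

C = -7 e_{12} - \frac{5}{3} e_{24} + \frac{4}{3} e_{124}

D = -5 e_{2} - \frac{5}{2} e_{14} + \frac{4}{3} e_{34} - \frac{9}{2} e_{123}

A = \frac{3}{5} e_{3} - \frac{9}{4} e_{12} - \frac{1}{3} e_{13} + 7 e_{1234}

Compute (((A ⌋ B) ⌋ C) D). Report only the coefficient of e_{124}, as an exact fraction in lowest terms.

step 1: \frac{2}{5} e_{4}
step 2: -\frac{2}{3} e_{2} - \frac{8}{15} e_{12}
step 3: -\frac{10}{3} - \frac{8}{3} e_{1} - \frac{12}{5} e_{3} + 3 e_{13} + \frac{4}{3} e_{24} - \frac{5}{3} e_{124} - \frac{8}{9} e_{234} - \frac{32}{45} e_{1234}
Answer: -\frac{5}{3}


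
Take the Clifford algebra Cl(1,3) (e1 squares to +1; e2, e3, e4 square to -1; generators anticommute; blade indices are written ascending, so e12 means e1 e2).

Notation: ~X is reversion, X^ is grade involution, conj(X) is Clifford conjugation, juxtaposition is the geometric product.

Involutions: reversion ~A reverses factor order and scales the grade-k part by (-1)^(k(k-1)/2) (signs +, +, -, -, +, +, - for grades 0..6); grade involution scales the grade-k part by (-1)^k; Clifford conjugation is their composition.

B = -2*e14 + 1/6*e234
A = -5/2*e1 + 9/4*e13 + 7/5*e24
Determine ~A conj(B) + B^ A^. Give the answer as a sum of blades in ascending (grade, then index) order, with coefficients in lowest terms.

first term: -7/30*e3 - 5*e4 + 14/5*e12 + 9/2*e34 - 3/8*e124 - 5/12*e1234
second term: -7/30*e3 + 5*e4 - 14/5*e12 - 9/2*e34 + 3/8*e124 + 5/12*e1234
Answer: -7/15*e3


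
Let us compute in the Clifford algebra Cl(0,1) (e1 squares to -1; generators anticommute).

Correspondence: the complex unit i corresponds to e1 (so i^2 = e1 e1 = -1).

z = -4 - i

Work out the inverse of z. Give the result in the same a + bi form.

In blades: z = -4 - e1.
With qbar = -4 + e1 (scalar fixed, mapped units negated), z qbar = 17 (the sum of squared coefficients), so z^-1 = qbar / (17) = -4/17 + 1/17*e1; translating back:
Answer: -4/17 + 1/17*i


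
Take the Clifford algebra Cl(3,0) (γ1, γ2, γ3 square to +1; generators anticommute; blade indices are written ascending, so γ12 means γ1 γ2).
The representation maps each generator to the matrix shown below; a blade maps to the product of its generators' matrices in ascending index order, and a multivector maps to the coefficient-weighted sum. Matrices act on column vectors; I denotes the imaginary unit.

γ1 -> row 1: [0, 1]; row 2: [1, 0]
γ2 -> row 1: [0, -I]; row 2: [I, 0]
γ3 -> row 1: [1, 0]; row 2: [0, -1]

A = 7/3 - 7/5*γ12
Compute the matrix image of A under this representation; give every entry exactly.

Bivector images (products of the table entries): rho(γ12) = rho(γ1)rho(γ2) = row 1: [I, 0]; row 2: [0, -I].
M = (7/3)*1 + (-7/5)*rho(γ12), summed entrywise (1 is the identity matrix):
Answer: row 1: [7/3 - 7*I/5, 0]; row 2: [0, 7/3 + 7*I/5]


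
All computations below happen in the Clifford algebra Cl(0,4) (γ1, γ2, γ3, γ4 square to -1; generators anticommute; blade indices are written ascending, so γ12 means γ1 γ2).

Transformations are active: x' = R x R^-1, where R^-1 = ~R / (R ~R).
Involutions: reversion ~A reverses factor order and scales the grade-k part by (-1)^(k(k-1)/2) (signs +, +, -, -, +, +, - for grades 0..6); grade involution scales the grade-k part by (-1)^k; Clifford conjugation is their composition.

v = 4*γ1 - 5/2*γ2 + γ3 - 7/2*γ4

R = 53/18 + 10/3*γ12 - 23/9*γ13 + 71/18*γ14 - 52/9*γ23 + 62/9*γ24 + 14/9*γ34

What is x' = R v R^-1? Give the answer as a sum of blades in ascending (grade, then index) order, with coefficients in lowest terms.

~R = 53/18 - 10/3*γ12 + 23/9*γ13 - 71/18*γ14 + 52/9*γ23 - 62/9*γ24 - 14/9*γ34, and R ~R = 6757/54, so R^-1 = ~R / (6757/54).
R v = 1313/36*γ1 + 1291/36*γ2 + 227/18*γ3 - 367/36*γ4 - 157/6*γ123 + 103/4*γ124 + 101/9*γ134 + 85/9*γ234
Answer: 43883/13514*γ1 + 23383/13514*γ2 - 23974/6757*γ3 + 20687/6757*γ4


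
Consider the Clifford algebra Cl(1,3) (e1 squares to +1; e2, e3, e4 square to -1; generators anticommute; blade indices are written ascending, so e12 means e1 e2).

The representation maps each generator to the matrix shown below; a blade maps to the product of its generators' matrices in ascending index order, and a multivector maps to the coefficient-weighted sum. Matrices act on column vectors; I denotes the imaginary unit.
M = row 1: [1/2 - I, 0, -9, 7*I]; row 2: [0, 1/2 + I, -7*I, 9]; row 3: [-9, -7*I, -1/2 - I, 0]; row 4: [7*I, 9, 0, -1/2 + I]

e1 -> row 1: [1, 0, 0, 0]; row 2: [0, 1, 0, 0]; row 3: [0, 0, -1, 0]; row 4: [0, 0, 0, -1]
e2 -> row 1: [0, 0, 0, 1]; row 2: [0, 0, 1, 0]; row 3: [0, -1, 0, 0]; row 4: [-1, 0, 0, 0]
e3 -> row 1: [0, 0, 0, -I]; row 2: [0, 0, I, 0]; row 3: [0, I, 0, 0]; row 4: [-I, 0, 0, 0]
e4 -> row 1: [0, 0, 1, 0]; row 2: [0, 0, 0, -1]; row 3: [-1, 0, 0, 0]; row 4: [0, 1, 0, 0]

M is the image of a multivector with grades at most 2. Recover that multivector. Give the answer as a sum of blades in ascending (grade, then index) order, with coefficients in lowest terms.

Method: the blade images are trace-orthogonal — tr(rho(e_A) rho(e_B)^-1) = 4 if A = B and 0 otherwise — and rho(e_A)^-1 = (e_A)^2 * rho(e_A) with (e_A)^2 = +1 or -1, so the coefficient of e_A in the preimage is (e_A)^2 * tr(M rho(e_A))/4.
Nonzero projections over blades of grade <= 2: e1: (e1)^2 = +1, tr(M rho(e1)) = 2, coefficient 1/2; e3: (e3)^2 = -1, tr(M rho(e3)) = 28, coefficient -7; e14: (e14)^2 = +1, tr(M rho(e14)) = -36, coefficient -9; e23: (e23)^2 = -1, tr(M rho(e23)) = -4, coefficient 1. Every other blade of grade <= 2 projects to 0.
Answer: 1/2*e1 - 7*e3 - 9*e14 + e23


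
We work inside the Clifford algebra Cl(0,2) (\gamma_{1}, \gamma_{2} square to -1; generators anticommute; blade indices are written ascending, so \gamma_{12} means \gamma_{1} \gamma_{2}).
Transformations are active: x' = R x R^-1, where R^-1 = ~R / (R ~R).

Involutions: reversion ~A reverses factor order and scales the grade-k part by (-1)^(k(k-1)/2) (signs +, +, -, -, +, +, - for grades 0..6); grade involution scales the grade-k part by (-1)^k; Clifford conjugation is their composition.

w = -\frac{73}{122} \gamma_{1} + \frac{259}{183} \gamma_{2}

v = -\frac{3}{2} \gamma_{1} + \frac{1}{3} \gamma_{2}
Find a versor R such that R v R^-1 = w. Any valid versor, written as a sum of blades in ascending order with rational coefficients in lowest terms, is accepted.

Here q(v) = q(w) = -\frac{85}{36}; the classical choice R = v + w = -\frac{128}{61} \gamma_{1} + \frac{320}{183} \gamma_{2} then realises v -> w under the sandwich.
Answer: -\frac{128}{61} \gamma_{1} + \frac{320}{183} \gamma_{2}


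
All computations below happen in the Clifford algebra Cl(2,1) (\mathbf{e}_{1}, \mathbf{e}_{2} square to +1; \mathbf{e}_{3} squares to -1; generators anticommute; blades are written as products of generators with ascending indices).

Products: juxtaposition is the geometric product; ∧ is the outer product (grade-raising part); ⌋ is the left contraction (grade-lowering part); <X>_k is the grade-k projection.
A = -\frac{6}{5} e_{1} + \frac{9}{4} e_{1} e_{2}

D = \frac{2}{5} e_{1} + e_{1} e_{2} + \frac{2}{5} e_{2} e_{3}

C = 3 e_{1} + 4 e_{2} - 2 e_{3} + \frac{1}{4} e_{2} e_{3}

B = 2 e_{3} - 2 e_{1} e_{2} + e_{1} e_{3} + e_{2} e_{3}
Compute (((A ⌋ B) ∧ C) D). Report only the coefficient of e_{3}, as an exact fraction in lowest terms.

step 1: \frac{9}{2} + \frac{12}{5} e_{2} - \frac{6}{5} e_{3}
step 2: \frac{27}{2} e_{1} + 18 e_{2} - 9 e_{3} - \frac{36}{5} e_{1} e_{2} + \frac{18}{5} e_{1} e_{3} + \frac{9}{8} e_{2} e_{3}
step 3: \frac{261}{20} - 18 e_{1} + \frac{639}{50} e_{2} + \frac{144}{25} e_{3} - \frac{144}{25} e_{1} e_{2} - \frac{81}{200} e_{1} e_{3} + \frac{18}{5} e_{2} e_{3} - \frac{63}{20} e_{1} e_{2} e_{3}
Answer: \frac{144}{25}


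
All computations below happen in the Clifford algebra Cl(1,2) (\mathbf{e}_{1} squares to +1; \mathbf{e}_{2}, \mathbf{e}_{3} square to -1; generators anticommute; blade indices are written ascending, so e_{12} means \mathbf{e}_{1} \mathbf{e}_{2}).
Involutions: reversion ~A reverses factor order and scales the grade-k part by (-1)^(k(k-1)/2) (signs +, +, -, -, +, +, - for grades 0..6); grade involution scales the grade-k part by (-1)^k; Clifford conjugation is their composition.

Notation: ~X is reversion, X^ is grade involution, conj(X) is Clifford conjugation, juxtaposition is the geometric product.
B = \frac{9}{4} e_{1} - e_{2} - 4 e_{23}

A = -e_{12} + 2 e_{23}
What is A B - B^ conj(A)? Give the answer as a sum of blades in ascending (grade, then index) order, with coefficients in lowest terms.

first term: 8 - e_{1} + \frac{9}{4} e_{2} - 2 e_{3} - 4 e_{13} + \frac{9}{2} e_{123}
second term: -8 + e_{1} - \frac{9}{4} e_{2} + 2 e_{3} - 4 e_{13} + \frac{9}{2} e_{123}
Answer: 16 - 2 e_{1} + \frac{9}{2} e_{2} - 4 e_{3}


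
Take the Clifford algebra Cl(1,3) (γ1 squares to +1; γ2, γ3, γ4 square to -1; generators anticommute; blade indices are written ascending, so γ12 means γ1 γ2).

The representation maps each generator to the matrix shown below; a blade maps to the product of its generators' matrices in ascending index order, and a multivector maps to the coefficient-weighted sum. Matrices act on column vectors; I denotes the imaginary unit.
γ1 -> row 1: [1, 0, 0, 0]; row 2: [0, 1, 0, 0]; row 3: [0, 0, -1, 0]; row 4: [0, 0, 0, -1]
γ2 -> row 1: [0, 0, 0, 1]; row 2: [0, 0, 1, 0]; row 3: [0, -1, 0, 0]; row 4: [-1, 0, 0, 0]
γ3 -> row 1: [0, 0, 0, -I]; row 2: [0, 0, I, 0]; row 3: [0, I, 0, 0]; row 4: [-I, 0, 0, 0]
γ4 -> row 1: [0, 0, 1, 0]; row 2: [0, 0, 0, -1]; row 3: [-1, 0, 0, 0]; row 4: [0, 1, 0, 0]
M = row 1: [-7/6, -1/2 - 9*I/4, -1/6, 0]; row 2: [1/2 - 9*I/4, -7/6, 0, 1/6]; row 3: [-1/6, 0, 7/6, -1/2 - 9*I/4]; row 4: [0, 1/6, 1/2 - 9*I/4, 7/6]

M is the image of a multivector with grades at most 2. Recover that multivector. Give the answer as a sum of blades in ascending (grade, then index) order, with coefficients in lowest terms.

Method: the blade images are trace-orthogonal — tr(rho(e_A) rho(e_B)^-1) = 4 if A = B and 0 otherwise — and rho(e_A)^-1 = (e_A)^2 * rho(e_A) with (e_A)^2 = +1 or -1, so the coefficient of e_A in the preimage is (e_A)^2 * tr(M rho(e_A))/4.
Nonzero projections over blades of grade <= 2: γ1: (γ1)^2 = +1, tr(M rho(γ1)) = -14/3, coefficient -7/6; γ14: (γ14)^2 = +1, tr(M rho(γ14)) = -2/3, coefficient -1/6; γ24: (γ24)^2 = -1, tr(M rho(γ24)) = 2, coefficient -1/2; γ34: (γ34)^2 = -1, tr(M rho(γ34)) = -9, coefficient 9/4. Every other blade of grade <= 2 projects to 0.
Answer: -7/6*γ1 - 1/6*γ14 - 1/2*γ24 + 9/4*γ34


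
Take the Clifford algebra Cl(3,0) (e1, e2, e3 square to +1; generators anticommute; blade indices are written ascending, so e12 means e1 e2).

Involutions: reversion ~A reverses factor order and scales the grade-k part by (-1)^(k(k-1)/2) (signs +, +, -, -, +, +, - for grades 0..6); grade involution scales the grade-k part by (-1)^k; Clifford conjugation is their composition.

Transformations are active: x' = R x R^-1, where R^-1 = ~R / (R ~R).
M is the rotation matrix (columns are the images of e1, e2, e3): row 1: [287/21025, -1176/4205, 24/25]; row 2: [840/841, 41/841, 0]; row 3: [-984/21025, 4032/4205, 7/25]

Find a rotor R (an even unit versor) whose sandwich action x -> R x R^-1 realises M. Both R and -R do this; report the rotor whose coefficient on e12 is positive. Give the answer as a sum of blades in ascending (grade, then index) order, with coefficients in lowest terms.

Method: write R = a + b12*e12 + b13*e13 + b23*e23 with a^2 + b12^2 + b13^2 + b23^2 = 1 (so R^-1 = ~R). Expanding the columns R e_j ~R gives tr M = 4a^2 - 1 and, from the antisymmetric part, M21 - M12 = -4a*b12, M13 - M31 = 4a*b13, M32 - M23 = -4a*b23.
Here tr M = 7199/21025, so a^2 = (1 + tr M)/4 = 7056/21025 and a = ±84/145. Taking a = 84/145: M21 - M12 = 5376/4205, M13 - M31 = 21168/21025, M32 - M23 = 4032/4205, giving b12 = -16/29, b13 = 63/145, b23 = -12/29, i.e. R = 84/145 - 16/29*e12 + 63/145*e13 - 12/29*e23.
Its e12 coefficient is negative, so report the other preimage -R.
Answer: -84/145 + 16/29*e12 - 63/145*e13 + 12/29*e23. Why the constraint matters: R and -R act identically through the sandwich — M has trace 7199/21025 either way — so only the sign condition on e12 picks one of the two preimages.


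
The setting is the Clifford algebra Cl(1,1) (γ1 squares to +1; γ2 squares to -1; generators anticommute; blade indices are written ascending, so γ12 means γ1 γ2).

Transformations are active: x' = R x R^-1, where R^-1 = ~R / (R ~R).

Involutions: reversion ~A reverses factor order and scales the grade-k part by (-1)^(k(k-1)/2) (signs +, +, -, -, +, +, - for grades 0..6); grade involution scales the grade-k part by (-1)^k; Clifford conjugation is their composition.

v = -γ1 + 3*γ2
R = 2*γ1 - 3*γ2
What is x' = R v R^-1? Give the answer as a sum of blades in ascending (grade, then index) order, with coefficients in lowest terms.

~R = 2*γ1 - 3*γ2, and R ~R = -5, so R^-1 = ~R / (-5).
R v = 7 + 3*γ12
Answer: -23/5*γ1 + 27/5*γ2


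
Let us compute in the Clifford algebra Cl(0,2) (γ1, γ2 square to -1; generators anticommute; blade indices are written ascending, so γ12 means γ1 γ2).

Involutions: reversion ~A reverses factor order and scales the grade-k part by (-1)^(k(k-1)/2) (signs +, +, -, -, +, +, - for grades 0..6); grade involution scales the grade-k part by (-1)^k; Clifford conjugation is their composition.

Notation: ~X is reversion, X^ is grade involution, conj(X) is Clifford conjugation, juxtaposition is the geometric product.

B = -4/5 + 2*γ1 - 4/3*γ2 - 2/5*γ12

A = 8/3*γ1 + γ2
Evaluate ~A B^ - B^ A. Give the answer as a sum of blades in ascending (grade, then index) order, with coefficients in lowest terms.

first term: 4 - 38/15*γ1 + 4/15*γ2 + 50/9*γ12
second term: 4 - 26/15*γ1 - 28/15*γ2 - 50/9*γ12
Answer: -4/5*γ1 + 32/15*γ2 + 100/9*γ12


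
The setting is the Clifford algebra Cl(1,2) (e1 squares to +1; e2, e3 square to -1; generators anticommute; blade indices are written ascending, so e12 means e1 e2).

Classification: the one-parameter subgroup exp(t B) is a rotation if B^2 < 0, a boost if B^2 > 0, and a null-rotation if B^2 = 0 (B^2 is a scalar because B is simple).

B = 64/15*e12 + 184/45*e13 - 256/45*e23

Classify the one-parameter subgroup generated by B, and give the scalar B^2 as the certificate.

B^2 term by term: the squares give (64/15)^2*(e12)^2 + (184/45)^2*(e13)^2 + (-256/45)^2*(e23)^2 = 4096/225*(+1) + 33856/2025*(+1) + 65536/2025*(-1) = 64/25 (each basis 2-blade squares to minus the product of its generators' squares); cross terms between blades sharing an index anticommute and cancel. So B^2 = 64/25.
Answer: boost, certificate B^2 = 64/25. B^2 = 64/25 is basis-independent, so its sign is the whole story.


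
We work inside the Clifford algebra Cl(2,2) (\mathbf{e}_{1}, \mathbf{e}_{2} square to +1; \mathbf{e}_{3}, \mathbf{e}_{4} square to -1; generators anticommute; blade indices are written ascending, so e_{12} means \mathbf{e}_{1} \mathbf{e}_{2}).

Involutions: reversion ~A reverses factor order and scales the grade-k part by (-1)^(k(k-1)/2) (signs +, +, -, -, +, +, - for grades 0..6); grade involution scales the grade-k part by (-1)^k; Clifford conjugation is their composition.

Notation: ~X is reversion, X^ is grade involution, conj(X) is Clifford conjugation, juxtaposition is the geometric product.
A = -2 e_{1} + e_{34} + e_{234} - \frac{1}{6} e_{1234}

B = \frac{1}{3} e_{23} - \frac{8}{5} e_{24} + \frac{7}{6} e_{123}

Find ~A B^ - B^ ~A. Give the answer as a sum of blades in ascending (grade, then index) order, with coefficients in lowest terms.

first term: -\frac{8}{5} e_{3} - \frac{19}{36} e_{4} - \frac{4}{15} e_{13} - \frac{11}{9} e_{14} + \frac{11}{15} e_{23} - \frac{1}{3} e_{24} - \frac{2}{3} e_{123} + \frac{131}{30} e_{124}
second term: -\frac{8}{5} e_{3} - \frac{5}{36} e_{4} - \frac{4}{15} e_{13} + \frac{10}{9} e_{14} + \frac{59}{15} e_{23} + \frac{1}{3} e_{24} - \frac{2}{3} e_{123} + \frac{61}{30} e_{124}
Answer: -\frac{7}{18} e_{4} - \frac{7}{3} e_{14} - \frac{16}{5} e_{23} - \frac{2}{3} e_{24} + \frac{7}{3} e_{124}
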